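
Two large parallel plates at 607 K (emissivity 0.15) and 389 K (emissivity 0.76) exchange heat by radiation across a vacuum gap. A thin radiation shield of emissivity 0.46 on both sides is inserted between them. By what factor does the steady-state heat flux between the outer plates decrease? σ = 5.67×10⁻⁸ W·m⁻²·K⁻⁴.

Without shield: q₀ = σΔ(T⁴)/(1/ε₁+1/ε₂−1) with denominator 6.982.
With shield the two gaps are in series; the resistances add: (1/ε₁+1/ε_s−1)+(1/ε_s+1/ε₂−1) = 7.841+2.490 = 10.33.
Heat-flux ratio q₀/q = 10.33/6.982.

factor ≈ 1.48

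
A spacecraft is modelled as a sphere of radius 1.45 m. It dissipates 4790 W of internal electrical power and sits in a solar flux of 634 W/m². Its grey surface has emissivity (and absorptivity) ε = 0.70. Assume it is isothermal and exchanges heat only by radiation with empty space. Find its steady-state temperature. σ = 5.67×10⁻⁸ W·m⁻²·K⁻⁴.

At steady state, absorbed solar power + internal power = radiated power.
Absorbed: α·S·A_cross = 0.70·634·6.605 = 2931 W (cross-section πr²).
Total input = 2931 + 4790 = 7721 W.
Radiated: εσ·A_surf·T⁴ with A_surf = 4πr² = 26.42 m².
T⁴ = 7721/(0.70·5.67×10⁻⁸·26.42) = 7.363×10⁹ K⁴.

T ≈ 293 K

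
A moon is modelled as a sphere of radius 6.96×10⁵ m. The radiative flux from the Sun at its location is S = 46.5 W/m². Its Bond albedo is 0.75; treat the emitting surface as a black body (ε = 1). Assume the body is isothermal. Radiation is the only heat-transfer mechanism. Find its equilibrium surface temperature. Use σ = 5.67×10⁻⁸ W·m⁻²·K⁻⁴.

At equilibrium, absorbed power = emitted power.
Absorbing cross-section = πr² = 1.522×10¹² m²; emitting surface = 4πr² = 6.087×10¹² m² (ratio 4).
(1−a)S·A_cross = εσ·A_surf·T⁴  ⇒  T⁴ = (1−a)S/(4σ).
T⁴ = 0.250·46.5/(4·5.67×10⁻⁸) = 5.126×10⁷ K⁴.
T = (5.126×10⁷)^(1/4).

T ≈ 84.6 K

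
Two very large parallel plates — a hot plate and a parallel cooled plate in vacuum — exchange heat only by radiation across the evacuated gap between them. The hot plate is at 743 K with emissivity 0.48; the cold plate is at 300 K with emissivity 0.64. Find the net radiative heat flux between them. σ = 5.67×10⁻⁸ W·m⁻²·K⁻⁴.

q ≈ 6360 W/m²

For two infinite grey parallel plates, q = σ(T₁⁴ − T₂⁴)/(1/ε₁ + 1/ε₂ − 1).
T₁⁴ − T₂⁴ = 3.048×10¹¹ − 8.100×10⁹ = 2.967×10¹¹ K⁴.
1/ε₁ + 1/ε₂ − 1 = 2.083 + 1.562 − 1 = 2.646.
q = 5.67×10⁻⁸ × 2.967×10¹¹ / 2.646.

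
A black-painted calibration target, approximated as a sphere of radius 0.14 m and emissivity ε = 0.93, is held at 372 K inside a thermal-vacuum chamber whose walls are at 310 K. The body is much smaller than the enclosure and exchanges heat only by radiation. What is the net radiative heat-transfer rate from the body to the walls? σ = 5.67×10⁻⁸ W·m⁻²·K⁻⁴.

P_net ≈ 129 W

For a small grey body in a large enclosure: P_net = εσA(T_body⁴ − T_wall⁴).
A = 4πr² = 0.2463 m²; T_body⁴ − T_wall⁴ = 1.915×10¹⁰ − 9.235×10⁹ = 9.915×10⁹ K⁴.
|P_net| = 0.93·5.67×10⁻⁸·0.2463·9.915×10⁹.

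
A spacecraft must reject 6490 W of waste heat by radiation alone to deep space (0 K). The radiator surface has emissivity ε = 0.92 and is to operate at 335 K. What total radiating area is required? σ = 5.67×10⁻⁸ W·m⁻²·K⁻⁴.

P = εσA T⁴ ⇒ A = P/(εσT⁴).
T⁴ = 1.259×10¹⁰ K⁴.
A = 6490/(0.92 × 5.67×10⁻⁸ × 1.259×10¹⁰).

A ≈ 9.88 m²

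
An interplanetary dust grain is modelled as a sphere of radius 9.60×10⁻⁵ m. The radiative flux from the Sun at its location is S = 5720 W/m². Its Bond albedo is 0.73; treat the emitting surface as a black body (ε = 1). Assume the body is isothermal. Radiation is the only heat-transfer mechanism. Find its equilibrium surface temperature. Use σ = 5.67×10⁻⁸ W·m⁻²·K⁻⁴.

At equilibrium, absorbed power = emitted power.
Absorbing cross-section = πr² = 2.895×10⁻⁸ m²; emitting surface = 4πr² = 1.158×10⁻⁷ m² (ratio 4).
(1−a)S·A_cross = εσ·A_surf·T⁴  ⇒  T⁴ = (1−a)S/(4σ).
T⁴ = 0.270·5720/(4·5.67×10⁻⁸) = 6.810×10⁹ K⁴.
T = (6.810×10⁹)^(1/4).

T ≈ 287 K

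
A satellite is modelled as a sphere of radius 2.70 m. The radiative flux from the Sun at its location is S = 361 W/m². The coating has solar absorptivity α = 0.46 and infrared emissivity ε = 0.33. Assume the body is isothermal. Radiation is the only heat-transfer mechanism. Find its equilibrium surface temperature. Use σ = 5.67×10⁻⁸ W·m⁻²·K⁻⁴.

At equilibrium, absorbed power = emitted power.
Absorbing cross-section = πr² = 22.90 m²; emitting surface = 4πr² = 91.61 m² (ratio 4).
αS·A_cross = εσ·A_surf·T⁴  ⇒  T⁴ = αS/(ε·4σ).
T⁴ = 0.460·361/(0.33·4·5.67×10⁻⁸) = 2.219×10⁹ K⁴.
T = (2.219×10⁹)^(1/4).

T ≈ 217 K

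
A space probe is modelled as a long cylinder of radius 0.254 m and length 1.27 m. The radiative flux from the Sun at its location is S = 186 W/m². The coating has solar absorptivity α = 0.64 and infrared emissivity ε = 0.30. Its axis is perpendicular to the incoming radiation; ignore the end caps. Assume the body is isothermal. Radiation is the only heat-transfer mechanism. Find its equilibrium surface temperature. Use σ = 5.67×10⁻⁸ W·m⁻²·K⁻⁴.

At equilibrium, absorbed power = emitted power.
Absorbing cross-section = 2rL = 0.6452 m²; emitting surface = 2πrL = 2.027 m² (ratio π).
αS·A_cross = εσ·A_surf·T⁴  ⇒  T⁴ = αS/(ε·πσ).
T⁴ = 0.640·186/(0.30·π·5.67×10⁻⁸) = 2.228×10⁹ K⁴.
T = (2.228×10⁹)^(1/4).

T ≈ 217 K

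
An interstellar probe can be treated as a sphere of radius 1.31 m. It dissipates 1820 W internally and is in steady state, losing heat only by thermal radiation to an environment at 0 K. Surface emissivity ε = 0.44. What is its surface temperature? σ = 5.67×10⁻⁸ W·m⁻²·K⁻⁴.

T ≈ 241 K

Steady state: internal power = radiated power, P = εσA T⁴.
Radiating area A = 4πr² = 21.57 m².
T⁴ = P/(εσA) = 1820/(0.44·5.67×10⁻⁸·21.57) = 3.383×10⁹ K⁴.
T = (3.383×10⁹)^(1/4).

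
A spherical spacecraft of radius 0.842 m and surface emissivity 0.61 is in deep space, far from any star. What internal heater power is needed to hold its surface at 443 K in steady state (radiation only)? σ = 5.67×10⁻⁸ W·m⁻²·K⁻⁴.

P ≈ 11900 W

P = εσ·4πr²·T⁴.
4πr² = 8.909 m²; T⁴ = 3.851×10¹⁰ K⁴.
P = 0.61·5.67×10⁻⁸·8.909·3.851×10¹⁰.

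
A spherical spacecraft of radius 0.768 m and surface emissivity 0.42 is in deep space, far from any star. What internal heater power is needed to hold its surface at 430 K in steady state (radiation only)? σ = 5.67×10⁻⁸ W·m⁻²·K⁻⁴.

P ≈ 6030 W

P = εσ·4πr²·T⁴.
4πr² = 7.412 m²; T⁴ = 3.419×10¹⁰ K⁴.
P = 0.42·5.67×10⁻⁸·7.412·3.419×10¹⁰.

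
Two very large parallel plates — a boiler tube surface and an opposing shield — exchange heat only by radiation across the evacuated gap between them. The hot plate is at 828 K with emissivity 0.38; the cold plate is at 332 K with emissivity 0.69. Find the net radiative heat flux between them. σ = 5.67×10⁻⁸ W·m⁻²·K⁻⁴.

For two infinite grey parallel plates, q = σ(T₁⁴ − T₂⁴)/(1/ε₁ + 1/ε₂ − 1).
T₁⁴ − T₂⁴ = 4.700×10¹¹ − 1.215×10¹⁰ = 4.579×10¹¹ K⁴.
1/ε₁ + 1/ε₂ − 1 = 2.632 + 1.449 − 1 = 3.081.
q = 5.67×10⁻⁸ × 4.579×10¹¹ / 3.081.

q ≈ 8430 W/m²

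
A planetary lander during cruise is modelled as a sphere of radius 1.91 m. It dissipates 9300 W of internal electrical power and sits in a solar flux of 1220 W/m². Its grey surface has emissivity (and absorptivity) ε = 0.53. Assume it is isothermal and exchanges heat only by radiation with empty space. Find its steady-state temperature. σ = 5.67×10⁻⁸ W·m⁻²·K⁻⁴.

At steady state, absorbed solar power + internal power = radiated power.
Absorbed: α·S·A_cross = 0.53·1220·11.46 = 7411 W (cross-section πr²).
Total input = 7411 + 9300 = 16710 W.
Radiated: εσ·A_surf·T⁴ with A_surf = 4πr² = 45.84 m².
T⁴ = 16710/(0.53·5.67×10⁻⁸·45.84) = 1.213×10¹⁰ K⁴.

T ≈ 332 K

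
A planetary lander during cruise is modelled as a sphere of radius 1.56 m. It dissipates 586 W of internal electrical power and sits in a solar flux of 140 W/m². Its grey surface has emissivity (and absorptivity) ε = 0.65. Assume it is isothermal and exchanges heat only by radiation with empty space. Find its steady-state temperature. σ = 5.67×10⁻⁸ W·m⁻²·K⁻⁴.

T ≈ 184 K

At steady state, absorbed solar power + internal power = radiated power.
Absorbed: α·S·A_cross = 0.65·140·7.645 = 695.7 W (cross-section πr²).
Total input = 695.7 + 586 = 1282 W.
Radiated: εσ·A_surf·T⁴ with A_surf = 4πr² = 30.58 m².
T⁴ = 1282/(0.65·5.67×10⁻⁸·30.58) = 1.137×10⁹ K⁴.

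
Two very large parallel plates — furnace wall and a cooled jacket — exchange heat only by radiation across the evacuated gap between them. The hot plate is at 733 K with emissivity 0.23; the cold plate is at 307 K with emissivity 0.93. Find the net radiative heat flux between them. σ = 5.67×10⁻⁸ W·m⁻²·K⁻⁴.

q ≈ 3590 W/m²

For two infinite grey parallel plates, q = σ(T₁⁴ − T₂⁴)/(1/ε₁ + 1/ε₂ − 1).
T₁⁴ − T₂⁴ = 2.887×10¹¹ − 8.883×10⁹ = 2.798×10¹¹ K⁴.
1/ε₁ + 1/ε₂ − 1 = 4.348 + 1.075 − 1 = 4.423.
q = 5.67×10⁻⁸ × 2.798×10¹¹ / 4.423.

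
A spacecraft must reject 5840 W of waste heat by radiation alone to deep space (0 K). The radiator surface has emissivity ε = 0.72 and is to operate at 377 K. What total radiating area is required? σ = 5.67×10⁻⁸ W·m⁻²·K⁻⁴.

A ≈ 7.08 m²

P = εσA T⁴ ⇒ A = P/(εσT⁴).
T⁴ = 2.020×10¹⁰ K⁴.
A = 5840/(0.72 × 5.67×10⁻⁸ × 2.020×10¹⁰).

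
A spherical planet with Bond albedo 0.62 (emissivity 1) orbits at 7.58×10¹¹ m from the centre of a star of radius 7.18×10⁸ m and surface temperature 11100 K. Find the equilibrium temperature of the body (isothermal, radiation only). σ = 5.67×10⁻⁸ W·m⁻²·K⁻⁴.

The star's surface emits σT_*⁴; at distance d the flux is S = σT_*⁴(R_*/d)².
S = 5.67×10⁻⁸·(11100)⁴·(7.18×10⁸/7.58×10¹¹)² = 772.3 W/m².
For an isothermal sphere T⁴ = (1−a)S/(4σ) = 1.294×10⁹ K⁴.

T ≈ 190 K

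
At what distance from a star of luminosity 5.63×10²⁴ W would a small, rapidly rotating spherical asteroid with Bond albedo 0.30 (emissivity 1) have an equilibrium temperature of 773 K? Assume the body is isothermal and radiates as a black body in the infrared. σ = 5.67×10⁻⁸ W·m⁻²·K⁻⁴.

For an isothermal black-emitting sphere, (1−a)S·πr² = σ·4πr²·T⁴ ⇒ S = 4σT⁴/(1−a).
S = 4·5.67×10⁻⁸·(773)⁴/0.700 = 1.157×10⁵ W/m².
Flux falls as S = L/(4πd²), so d = √(L/(4πS)) = √(5.63×10²⁴/(4π·1.157×10⁵)).

d ≈ 1.97×10⁹ m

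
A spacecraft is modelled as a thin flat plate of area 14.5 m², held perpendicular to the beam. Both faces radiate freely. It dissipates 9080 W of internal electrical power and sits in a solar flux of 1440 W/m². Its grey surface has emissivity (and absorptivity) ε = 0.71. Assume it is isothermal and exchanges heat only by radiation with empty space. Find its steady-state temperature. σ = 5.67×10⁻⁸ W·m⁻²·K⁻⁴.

T ≈ 378 K

At steady state, absorbed solar power + internal power = radiated power.
Absorbed: α·S·A_cross = 0.71·1440·14.50 = 14820 W (cross-section A).
Total input = 14820 + 9080 = 23900 W.
Radiated: εσ·A_surf·T⁴ with A_surf = 2A = 29.00 m².
T⁴ = 23900/(0.71·5.67×10⁻⁸·29.00) = 2.048×10¹⁰ K⁴.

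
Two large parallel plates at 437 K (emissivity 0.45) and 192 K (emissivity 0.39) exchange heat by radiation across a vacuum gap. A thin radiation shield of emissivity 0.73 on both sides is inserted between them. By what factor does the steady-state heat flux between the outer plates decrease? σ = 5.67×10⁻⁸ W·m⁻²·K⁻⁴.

factor ≈ 1.46

Without shield: q₀ = σΔ(T⁴)/(1/ε₁+1/ε₂−1) with denominator 3.786.
With shield the two gaps are in series; the resistances add: (1/ε₁+1/ε_s−1)+(1/ε_s+1/ε₂−1) = 2.592+2.934 = 5.526.
Heat-flux ratio q₀/q = 5.526/3.786.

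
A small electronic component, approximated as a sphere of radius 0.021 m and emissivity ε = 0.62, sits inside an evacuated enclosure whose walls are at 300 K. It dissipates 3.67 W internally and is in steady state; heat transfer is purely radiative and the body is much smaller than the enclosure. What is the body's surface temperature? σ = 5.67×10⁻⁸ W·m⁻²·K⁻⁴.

T ≈ 405 K

For a small grey body in a large enclosure, net radiated power = εσA(T⁴ − T_w⁴).
Steady state: P = εσA(T⁴ − T_w⁴) with A = 4πr² = 0.005542 m².
T⁴ = P/(εσA) + T_w⁴ = 3.67/(0.62·5.67×10⁻⁸·0.005542) + (300)⁴
    = 1.884×10¹⁰ + 8.100×10⁹ = 2.694×10¹⁰ K⁴.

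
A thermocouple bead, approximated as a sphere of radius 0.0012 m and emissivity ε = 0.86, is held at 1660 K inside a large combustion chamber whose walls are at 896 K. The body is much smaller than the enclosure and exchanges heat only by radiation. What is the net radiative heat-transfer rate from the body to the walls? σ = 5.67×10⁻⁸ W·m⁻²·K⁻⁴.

For a small grey body in a large enclosure: P_net = εσA(T_body⁴ − T_wall⁴).
A = 4πr² = 1.810×10⁻⁵ m²; T_body⁴ − T_wall⁴ = 7.593×10¹² − 6.445×10¹¹ = 6.949×10¹² K⁴.
|P_net| = 0.86·5.67×10⁻⁸·1.810×10⁻⁵·6.949×10¹².

P_net ≈ 6.13 W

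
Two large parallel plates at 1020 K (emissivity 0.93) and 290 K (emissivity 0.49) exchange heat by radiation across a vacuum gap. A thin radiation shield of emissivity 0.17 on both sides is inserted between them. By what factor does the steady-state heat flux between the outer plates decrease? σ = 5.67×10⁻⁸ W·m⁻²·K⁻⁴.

factor ≈ 6.09

Without shield: q₀ = σΔ(T⁴)/(1/ε₁+1/ε₂−1) with denominator 2.116.
With shield the two gaps are in series; the resistances add: (1/ε₁+1/ε_s−1)+(1/ε_s+1/ε₂−1) = 5.958+6.923 = 12.88.
Heat-flux ratio q₀/q = 12.88/2.116.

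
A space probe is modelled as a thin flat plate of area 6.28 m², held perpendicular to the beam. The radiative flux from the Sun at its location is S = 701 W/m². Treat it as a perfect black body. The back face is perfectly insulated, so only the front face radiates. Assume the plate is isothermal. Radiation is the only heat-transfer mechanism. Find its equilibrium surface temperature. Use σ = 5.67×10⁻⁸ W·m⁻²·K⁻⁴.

At equilibrium, absorbed power = emitted power.
Absorbing cross-section = A = 6.280 m²; emitting surface = A = 6.280 m² (ratio 1).
S·A_cross = εσ·A_surf·T⁴  ⇒  T⁴ = S/(1σ).
T⁴ = 1.00·701/(1·5.67×10⁻⁸) = 1.236×10¹⁰ K⁴.
T = (1.236×10¹⁰)^(1/4).

T ≈ 333 K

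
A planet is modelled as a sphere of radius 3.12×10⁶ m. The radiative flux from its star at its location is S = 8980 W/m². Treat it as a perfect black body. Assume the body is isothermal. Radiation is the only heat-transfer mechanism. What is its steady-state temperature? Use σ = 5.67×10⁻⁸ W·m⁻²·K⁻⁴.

At equilibrium, absorbed power = emitted power.
Absorbing cross-section = πr² = 3.058×10¹³ m²; emitting surface = 4πr² = 1.223×10¹⁴ m² (ratio 4).
S·A_cross = εσ·A_surf·T⁴  ⇒  T⁴ = S/(4σ).
T⁴ = 1.00·8980/(4·5.67×10⁻⁸) = 3.959×10¹⁰ K⁴.
T = (3.959×10¹⁰)^(1/4).

T ≈ 446 K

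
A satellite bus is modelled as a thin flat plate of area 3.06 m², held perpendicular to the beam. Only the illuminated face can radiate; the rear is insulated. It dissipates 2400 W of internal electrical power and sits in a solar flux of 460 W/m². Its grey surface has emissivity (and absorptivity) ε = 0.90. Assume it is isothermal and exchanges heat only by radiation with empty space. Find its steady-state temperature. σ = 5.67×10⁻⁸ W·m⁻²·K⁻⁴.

T ≈ 391 K

At steady state, absorbed solar power + internal power = radiated power.
Absorbed: α·S·A_cross = 0.90·460·3.060 = 1267 W (cross-section A).
Total input = 1267 + 2400 = 3667 W.
Radiated: εσ·A_surf·T⁴ with A_surf = A = 3.060 m².
T⁴ = 3667/(0.90·5.67×10⁻⁸·3.060) = 2.348×10¹⁰ K⁴.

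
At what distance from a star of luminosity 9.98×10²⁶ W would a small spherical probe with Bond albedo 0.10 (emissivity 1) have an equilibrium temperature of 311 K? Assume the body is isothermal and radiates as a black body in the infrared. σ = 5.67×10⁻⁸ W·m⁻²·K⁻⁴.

For an isothermal black-emitting sphere, (1−a)S·πr² = σ·4πr²·T⁴ ⇒ S = 4σT⁴/(1−a).
S = 4·5.67×10⁻⁸·(311)⁴/0.900 = 2357 W/m².
Flux falls as S = L/(4πd²), so d = √(L/(4πS)) = √(9.98×10²⁶/(4π·2357)).

d ≈ 1.84×10¹¹ m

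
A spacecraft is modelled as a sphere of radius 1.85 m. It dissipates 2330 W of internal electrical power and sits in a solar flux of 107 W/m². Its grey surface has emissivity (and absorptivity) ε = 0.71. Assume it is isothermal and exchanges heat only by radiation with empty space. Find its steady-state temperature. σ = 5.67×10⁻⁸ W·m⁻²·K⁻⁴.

At steady state, absorbed solar power + internal power = radiated power.
Absorbed: α·S·A_cross = 0.71·107·10.75 = 816.8 W (cross-section πr²).
Total input = 816.8 + 2330 = 3147 W.
Radiated: εσ·A_surf·T⁴ with A_surf = 4πr² = 43.01 m².
T⁴ = 3147/(0.71·5.67×10⁻⁸·43.01) = 1.818×10⁹ K⁴.

T ≈ 206 K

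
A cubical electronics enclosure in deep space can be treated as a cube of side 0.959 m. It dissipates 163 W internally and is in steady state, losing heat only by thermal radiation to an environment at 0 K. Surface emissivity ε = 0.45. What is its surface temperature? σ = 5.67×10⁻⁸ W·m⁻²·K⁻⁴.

Steady state: internal power = radiated power, P = εσA T⁴.
Radiating area A = 6L² = 5.518 m².
T⁴ = P/(εσA) = 163/(0.45·5.67×10⁻⁸·5.518) = 1.158×10⁹ K⁴.
T = (1.158×10⁹)^(1/4).

T ≈ 184 K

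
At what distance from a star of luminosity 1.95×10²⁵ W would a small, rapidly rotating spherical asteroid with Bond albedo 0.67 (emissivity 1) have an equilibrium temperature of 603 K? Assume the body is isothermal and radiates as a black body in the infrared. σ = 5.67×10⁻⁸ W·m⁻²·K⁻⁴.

For an isothermal black-emitting sphere, (1−a)S·πr² = σ·4πr²·T⁴ ⇒ S = 4σT⁴/(1−a).
S = 4·5.67×10⁻⁸·(603)⁴/0.330 = 90870 W/m².
Flux falls as S = L/(4πd²), so d = √(L/(4πS)) = √(1.95×10²⁵/(4π·90870)).

d ≈ 4.13×10⁹ m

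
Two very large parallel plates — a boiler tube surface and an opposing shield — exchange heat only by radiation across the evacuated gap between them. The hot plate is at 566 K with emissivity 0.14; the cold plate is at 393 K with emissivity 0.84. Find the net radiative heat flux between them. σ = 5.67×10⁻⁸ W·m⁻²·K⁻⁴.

For two infinite grey parallel plates, q = σ(T₁⁴ − T₂⁴)/(1/ε₁ + 1/ε₂ − 1).
T₁⁴ − T₂⁴ = 1.026×10¹¹ − 2.385×10¹⁰ = 7.877×10¹⁰ K⁴.
1/ε₁ + 1/ε₂ − 1 = 7.143 + 1.190 − 1 = 7.333.
q = 5.67×10⁻⁸ × 7.877×10¹⁰ / 7.333.

q ≈ 609 W/m²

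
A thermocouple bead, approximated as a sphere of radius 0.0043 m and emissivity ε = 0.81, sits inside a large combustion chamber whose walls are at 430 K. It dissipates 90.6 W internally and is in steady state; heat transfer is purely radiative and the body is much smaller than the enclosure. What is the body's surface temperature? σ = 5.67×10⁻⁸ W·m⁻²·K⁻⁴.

For a small grey body in a large enclosure, net radiated power = εσA(T⁴ − T_w⁴).
Steady state: P = εσA(T⁴ − T_w⁴) with A = 4πr² = 2.324×10⁻⁴ m².
T⁴ = P/(εσA) + T_w⁴ = 90.6/(0.81·5.67×10⁻⁸·2.324×10⁻⁴) + (430)⁴
    = 8.490×10¹² + 3.419×10¹⁰ = 8.524×10¹² K⁴.

T ≈ 1710 K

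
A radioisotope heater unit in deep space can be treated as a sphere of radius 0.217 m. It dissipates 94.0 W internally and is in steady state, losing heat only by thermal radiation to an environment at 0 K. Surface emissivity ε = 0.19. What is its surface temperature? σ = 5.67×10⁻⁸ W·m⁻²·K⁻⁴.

T ≈ 348 K

Steady state: internal power = radiated power, P = εσA T⁴.
Radiating area A = 4πr² = 0.5917 m².
T⁴ = P/(εσA) = 94.0/(0.19·5.67×10⁻⁸·0.5917) = 1.475×10¹⁰ K⁴.
T = (1.475×10¹⁰)^(1/4).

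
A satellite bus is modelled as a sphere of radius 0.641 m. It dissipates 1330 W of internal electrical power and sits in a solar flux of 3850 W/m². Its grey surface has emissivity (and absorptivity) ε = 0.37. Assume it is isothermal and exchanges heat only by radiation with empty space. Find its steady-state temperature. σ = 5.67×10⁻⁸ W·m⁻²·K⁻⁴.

T ≈ 414 K

At steady state, absorbed solar power + internal power = radiated power.
Absorbed: α·S·A_cross = 0.37·3850·1.291 = 1839 W (cross-section πr²).
Total input = 1839 + 1330 = 3169 W.
Radiated: εσ·A_surf·T⁴ with A_surf = 4πr² = 5.163 m².
T⁴ = 3169/(0.37·5.67×10⁻⁸·5.163) = 2.925×10¹⁰ K⁴.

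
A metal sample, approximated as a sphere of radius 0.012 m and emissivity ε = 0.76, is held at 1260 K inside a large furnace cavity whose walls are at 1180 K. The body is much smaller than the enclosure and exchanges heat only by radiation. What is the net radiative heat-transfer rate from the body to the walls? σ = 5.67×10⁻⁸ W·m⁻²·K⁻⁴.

P_net ≈ 45.4 W

For a small grey body in a large enclosure: P_net = εσA(T_body⁴ − T_wall⁴).
A = 4πr² = 0.001810 m²; T_body⁴ − T_wall⁴ = 2.520×10¹² − 1.939×10¹² = 5.817×10¹¹ K⁴.
|P_net| = 0.76·5.67×10⁻⁸·0.001810·5.817×10¹¹.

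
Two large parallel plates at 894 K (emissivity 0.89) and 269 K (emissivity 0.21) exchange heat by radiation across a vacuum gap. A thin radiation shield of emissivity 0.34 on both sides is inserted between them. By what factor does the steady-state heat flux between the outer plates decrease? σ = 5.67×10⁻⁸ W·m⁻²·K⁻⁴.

Without shield: q₀ = σΔ(T⁴)/(1/ε₁+1/ε₂−1) with denominator 4.886.
With shield the two gaps are in series; the resistances add: (1/ε₁+1/ε_s−1)+(1/ε_s+1/ε₂−1) = 3.065+6.703 = 9.768.
Heat-flux ratio q₀/q = 9.768/4.886.

factor ≈ 2.00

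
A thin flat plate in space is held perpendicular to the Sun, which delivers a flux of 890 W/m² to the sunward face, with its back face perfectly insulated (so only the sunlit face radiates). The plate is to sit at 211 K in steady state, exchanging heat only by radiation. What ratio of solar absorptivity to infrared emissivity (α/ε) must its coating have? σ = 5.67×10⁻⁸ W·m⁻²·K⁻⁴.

α/ε ≈ 0.126

Balance: αS·A = εσ·1A·T⁴ ⇒ α/ε = σT⁴/S.
α/ε = 5.67×10⁻⁸·(211)⁴/890 = 5.67×10⁻⁸·1.982×10⁹/890.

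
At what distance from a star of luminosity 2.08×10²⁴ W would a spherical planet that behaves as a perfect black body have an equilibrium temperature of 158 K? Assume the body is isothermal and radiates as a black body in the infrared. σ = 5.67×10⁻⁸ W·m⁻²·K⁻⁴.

For an isothermal black-emitting sphere, (1−a)S·πr² = σ·4πr²·T⁴ ⇒ S = 4σT⁴/(1−a).
S = 4·5.67×10⁻⁸·(158)⁴/1.00 = 141.3 W/m².
Flux falls as S = L/(4πd²), so d = √(L/(4πS)) = √(2.08×10²⁴/(4π·141.3)).

d ≈ 3.42×10¹⁰ m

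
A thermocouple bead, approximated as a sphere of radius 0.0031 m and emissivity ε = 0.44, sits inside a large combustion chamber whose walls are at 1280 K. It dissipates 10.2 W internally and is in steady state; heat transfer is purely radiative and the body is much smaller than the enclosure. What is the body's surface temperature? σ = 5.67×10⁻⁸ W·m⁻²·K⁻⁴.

For a small grey body in a large enclosure, net radiated power = εσA(T⁴ − T_w⁴).
Steady state: P = εσA(T⁴ − T_w⁴) with A = 4πr² = 1.208×10⁻⁴ m².
T⁴ = P/(εσA) + T_w⁴ = 10.2/(0.44·5.67×10⁻⁸·1.208×10⁻⁴) + (1280)⁴
    = 3.386×10¹² + 2.684×10¹² = 6.070×10¹² K⁴.

T ≈ 1570 K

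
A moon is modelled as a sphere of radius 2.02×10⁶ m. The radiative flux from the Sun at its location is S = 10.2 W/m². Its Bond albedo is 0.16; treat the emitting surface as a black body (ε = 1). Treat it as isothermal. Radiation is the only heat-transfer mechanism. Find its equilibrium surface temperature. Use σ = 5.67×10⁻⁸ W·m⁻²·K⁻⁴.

T ≈ 78.4 K

At equilibrium, absorbed power = emitted power.
Absorbing cross-section = πr² = 1.282×10¹³ m²; emitting surface = 4πr² = 5.128×10¹³ m² (ratio 4).
(1−a)S·A_cross = εσ·A_surf·T⁴  ⇒  T⁴ = (1−a)S/(4σ).
T⁴ = 0.840·10.2/(4·5.67×10⁻⁸) = 3.778×10⁷ K⁴.
T = (3.778×10⁷)^(1/4).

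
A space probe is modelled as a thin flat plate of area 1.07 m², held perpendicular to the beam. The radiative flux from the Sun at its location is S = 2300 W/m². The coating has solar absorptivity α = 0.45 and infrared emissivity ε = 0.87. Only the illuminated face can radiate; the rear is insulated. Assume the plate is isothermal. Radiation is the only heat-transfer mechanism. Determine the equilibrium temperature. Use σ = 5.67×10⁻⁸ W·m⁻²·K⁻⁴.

At equilibrium, absorbed power = emitted power.
Absorbing cross-section = A = 1.070 m²; emitting surface = A = 1.070 m² (ratio 1).
αS·A_cross = εσ·A_surf·T⁴  ⇒  T⁴ = αS/(ε·1σ).
T⁴ = 0.450·2300/(0.87·1·5.67×10⁻⁸) = 2.098×10¹⁰ K⁴.
T = (2.098×10¹⁰)^(1/4).

T ≈ 381 K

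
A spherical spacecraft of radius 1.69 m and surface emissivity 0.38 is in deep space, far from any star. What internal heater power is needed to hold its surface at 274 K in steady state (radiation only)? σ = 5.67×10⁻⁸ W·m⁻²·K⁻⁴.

P ≈ 4360 W

P = εσ·4πr²·T⁴.
4πr² = 35.89 m²; T⁴ = 5.636×10⁹ K⁴.
P = 0.38·5.67×10⁻⁸·35.89·5.636×10⁹.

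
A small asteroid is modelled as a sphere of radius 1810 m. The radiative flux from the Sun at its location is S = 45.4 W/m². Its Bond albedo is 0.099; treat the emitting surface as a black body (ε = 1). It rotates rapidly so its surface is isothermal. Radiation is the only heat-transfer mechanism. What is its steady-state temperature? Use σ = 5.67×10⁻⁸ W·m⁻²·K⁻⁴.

At equilibrium, absorbed power = emitted power.
Absorbing cross-section = πr² = 1.029×10⁷ m²; emitting surface = 4πr² = 4.117×10⁷ m² (ratio 4).
(1−a)S·A_cross = εσ·A_surf·T⁴  ⇒  T⁴ = (1−a)S/(4σ).
T⁴ = 0.901·45.4/(4·5.67×10⁻⁸) = 1.804×10⁸ K⁴.
T = (1.804×10⁸)^(1/4).

T ≈ 116 K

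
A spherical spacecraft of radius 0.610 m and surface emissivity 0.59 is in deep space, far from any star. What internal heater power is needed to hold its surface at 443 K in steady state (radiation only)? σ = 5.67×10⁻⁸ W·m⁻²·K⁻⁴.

P ≈ 6020 W

P = εσ·4πr²·T⁴.
4πr² = 4.676 m²; T⁴ = 3.851×10¹⁰ K⁴.
P = 0.59·5.67×10⁻⁸·4.676·3.851×10¹⁰.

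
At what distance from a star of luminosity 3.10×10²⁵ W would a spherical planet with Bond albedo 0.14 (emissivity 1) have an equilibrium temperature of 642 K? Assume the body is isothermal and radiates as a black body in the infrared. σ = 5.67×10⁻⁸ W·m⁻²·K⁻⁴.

For an isothermal black-emitting sphere, (1−a)S·πr² = σ·4πr²·T⁴ ⇒ S = 4σT⁴/(1−a).
S = 4·5.67×10⁻⁸·(642)⁴/0.860 = 44800 W/m².
Flux falls as S = L/(4πd²), so d = √(L/(4πS)) = √(3.10×10²⁵/(4π·44800)).

d ≈ 7.42×10⁹ m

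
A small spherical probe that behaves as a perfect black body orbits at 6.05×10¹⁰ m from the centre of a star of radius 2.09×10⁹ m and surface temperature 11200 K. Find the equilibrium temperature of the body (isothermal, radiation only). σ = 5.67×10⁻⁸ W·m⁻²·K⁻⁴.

The star's surface emits σT_*⁴; at distance d the flux is S = σT_*⁴(R_*/d)².
S = 5.67×10⁻⁸·(11200)⁴·(2.09×10⁹/6.05×10¹⁰)² = 1.065×10⁶ W/m².
For an isothermal sphere T⁴ = (1−a)S/(4σ) = 4.695×10¹² K⁴.

T ≈ 1470 K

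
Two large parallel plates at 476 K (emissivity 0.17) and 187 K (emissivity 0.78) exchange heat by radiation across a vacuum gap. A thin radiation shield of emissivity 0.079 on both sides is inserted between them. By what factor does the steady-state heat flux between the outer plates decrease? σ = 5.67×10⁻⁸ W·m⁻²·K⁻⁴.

Without shield: q₀ = σΔ(T⁴)/(1/ε₁+1/ε₂−1) with denominator 6.164.
With shield the two gaps are in series; the resistances add: (1/ε₁+1/ε_s−1)+(1/ε_s+1/ε₂−1) = 17.54+12.94 = 30.48.
Heat-flux ratio q₀/q = 30.48/6.164.

factor ≈ 4.94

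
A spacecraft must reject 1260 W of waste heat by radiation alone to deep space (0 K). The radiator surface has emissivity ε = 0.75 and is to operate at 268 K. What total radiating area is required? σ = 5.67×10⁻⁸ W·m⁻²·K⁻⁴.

P = εσA T⁴ ⇒ A = P/(εσT⁴).
T⁴ = 5.159×10⁹ K⁴.
A = 1260/(0.75 × 5.67×10⁻⁸ × 5.159×10⁹).

A ≈ 5.74 m²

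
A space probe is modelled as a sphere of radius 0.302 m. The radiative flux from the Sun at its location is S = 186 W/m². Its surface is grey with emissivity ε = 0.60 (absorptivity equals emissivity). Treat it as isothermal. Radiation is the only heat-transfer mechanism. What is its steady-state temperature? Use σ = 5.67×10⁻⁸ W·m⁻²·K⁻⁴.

At equilibrium, absorbed power = emitted power.
Absorbing cross-section = πr² = 0.2865 m²; emitting surface = 4πr² = 1.146 m² (ratio 4).
εS·A_cross = εσ·A_surf·T⁴  ⇒  T⁴ = S/(4σ)   (ε cancels).
T⁴ = 186/(4·5.67×10⁻⁸) = 8.201×10⁸ K⁴.
T = (8.201×10⁸)^(1/4).

T ≈ 169 K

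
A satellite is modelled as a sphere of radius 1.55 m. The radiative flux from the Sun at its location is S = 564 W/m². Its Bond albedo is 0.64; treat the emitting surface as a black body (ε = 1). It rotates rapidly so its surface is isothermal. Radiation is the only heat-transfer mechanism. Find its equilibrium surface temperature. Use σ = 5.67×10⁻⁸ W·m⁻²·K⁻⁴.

At equilibrium, absorbed power = emitted power.
Absorbing cross-section = πr² = 7.548 m²; emitting surface = 4πr² = 30.19 m² (ratio 4).
(1−a)S·A_cross = εσ·A_surf·T⁴  ⇒  T⁴ = (1−a)S/(4σ).
T⁴ = 0.360·564/(4·5.67×10⁻⁸) = 8.952×10⁸ K⁴.
T = (8.952×10⁸)^(1/4).

T ≈ 173 K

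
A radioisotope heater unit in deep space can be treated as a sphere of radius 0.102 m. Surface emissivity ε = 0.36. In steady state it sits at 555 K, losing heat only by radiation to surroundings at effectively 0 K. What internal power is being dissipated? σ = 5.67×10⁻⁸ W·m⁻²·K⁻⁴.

Steady state: P = εσA T⁴.
A = 4πr² = 0.1307 m²; T⁴ = (555)⁴ = 9.488×10¹⁰ K⁴.
P = 0.36 × 5.67×10⁻⁸ × 0.1307 × 9.488×10¹⁰.

P ≈ 253 W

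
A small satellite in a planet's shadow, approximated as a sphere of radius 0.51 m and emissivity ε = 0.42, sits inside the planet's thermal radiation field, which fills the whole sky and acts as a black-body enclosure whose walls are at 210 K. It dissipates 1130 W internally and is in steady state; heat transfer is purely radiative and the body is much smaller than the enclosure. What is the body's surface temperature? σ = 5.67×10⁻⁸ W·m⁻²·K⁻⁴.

T ≈ 358 K

For a small grey body in a large enclosure, net radiated power = εσA(T⁴ − T_w⁴).
Steady state: P = εσA(T⁴ − T_w⁴) with A = 4πr² = 3.269 m².
T⁴ = P/(εσA) + T_w⁴ = 1130/(0.42·5.67×10⁻⁸·3.269) + (210)⁴
    = 1.452×10¹⁰ + 1.945×10⁹ = 1.646×10¹⁰ K⁴.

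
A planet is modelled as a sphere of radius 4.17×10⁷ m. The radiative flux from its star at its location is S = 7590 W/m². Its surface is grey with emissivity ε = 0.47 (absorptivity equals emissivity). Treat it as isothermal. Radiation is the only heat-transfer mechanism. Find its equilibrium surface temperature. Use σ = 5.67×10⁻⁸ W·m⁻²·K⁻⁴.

At equilibrium, absorbed power = emitted power.
Absorbing cross-section = πr² = 5.463×10¹⁵ m²; emitting surface = 4πr² = 2.185×10¹⁶ m² (ratio 4).
εS·A_cross = εσ·A_surf·T⁴  ⇒  T⁴ = S/(4σ)   (ε cancels).
T⁴ = 7590/(4·5.67×10⁻⁸) = 3.347×10¹⁰ K⁴.
T = (3.347×10¹⁰)^(1/4).

T ≈ 428 K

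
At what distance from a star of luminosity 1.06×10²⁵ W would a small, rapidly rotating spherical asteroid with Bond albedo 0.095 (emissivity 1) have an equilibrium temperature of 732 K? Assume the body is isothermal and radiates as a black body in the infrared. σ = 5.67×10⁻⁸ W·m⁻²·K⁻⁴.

For an isothermal black-emitting sphere, (1−a)S·πr² = σ·4πr²·T⁴ ⇒ S = 4σT⁴/(1−a).
S = 4·5.67×10⁻⁸·(732)⁴/0.905 = 71950 W/m².
Flux falls as S = L/(4πd²), so d = √(L/(4πS)) = √(1.06×10²⁵/(4π·71950)).

d ≈ 3.42×10⁹ m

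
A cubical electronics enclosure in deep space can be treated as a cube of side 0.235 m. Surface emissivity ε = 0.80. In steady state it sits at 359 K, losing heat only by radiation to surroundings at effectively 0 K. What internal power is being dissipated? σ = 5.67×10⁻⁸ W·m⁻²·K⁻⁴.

Steady state: P = εσA T⁴.
A = 6L² = 0.3313 m²; T⁴ = (359)⁴ = 1.661×10¹⁰ K⁴.
P = 0.80 × 5.67×10⁻⁸ × 0.3313 × 1.661×10¹⁰.

P ≈ 250 W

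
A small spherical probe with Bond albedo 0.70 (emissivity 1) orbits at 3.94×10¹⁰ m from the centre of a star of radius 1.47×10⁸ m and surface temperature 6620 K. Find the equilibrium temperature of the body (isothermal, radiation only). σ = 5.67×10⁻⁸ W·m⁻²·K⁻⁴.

The star's surface emits σT_*⁴; at distance d the flux is S = σT_*⁴(R_*/d)².
S = 5.67×10⁻⁸·(6620)⁴·(1.47×10⁸/3.94×10¹⁰)² = 1516 W/m².
For an isothermal sphere T⁴ = (1−a)S/(4σ) = 2.005×10⁹ K⁴.

T ≈ 212 K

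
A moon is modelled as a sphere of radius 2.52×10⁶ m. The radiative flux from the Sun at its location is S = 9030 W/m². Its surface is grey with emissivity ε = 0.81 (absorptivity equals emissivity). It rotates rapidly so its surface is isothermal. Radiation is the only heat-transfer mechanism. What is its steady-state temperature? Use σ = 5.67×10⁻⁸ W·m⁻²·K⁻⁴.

At equilibrium, absorbed power = emitted power.
Absorbing cross-section = πr² = 1.995×10¹³ m²; emitting surface = 4πr² = 7.980×10¹³ m² (ratio 4).
εS·A_cross = εσ·A_surf·T⁴  ⇒  T⁴ = S/(4σ)   (ε cancels).
T⁴ = 9030/(4·5.67×10⁻⁸) = 3.981×10¹⁰ K⁴.
T = (3.981×10¹⁰)^(1/4).

T ≈ 447 K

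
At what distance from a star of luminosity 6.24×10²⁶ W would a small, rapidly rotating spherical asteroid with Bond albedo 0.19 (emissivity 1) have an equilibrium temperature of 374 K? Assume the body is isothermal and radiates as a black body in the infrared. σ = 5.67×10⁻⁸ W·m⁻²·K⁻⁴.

d ≈ 9.52×10¹⁰ m

For an isothermal black-emitting sphere, (1−a)S·πr² = σ·4πr²·T⁴ ⇒ S = 4σT⁴/(1−a).
S = 4·5.67×10⁻⁸·(374)⁴/0.810 = 5478 W/m².
Flux falls as S = L/(4πd²), so d = √(L/(4πS)) = √(6.24×10²⁶/(4π·5478)).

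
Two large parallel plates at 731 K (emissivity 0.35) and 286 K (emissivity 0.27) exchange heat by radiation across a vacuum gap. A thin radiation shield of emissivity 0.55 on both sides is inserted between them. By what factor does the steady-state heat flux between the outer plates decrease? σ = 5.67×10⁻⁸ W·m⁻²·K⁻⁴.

Without shield: q₀ = σΔ(T⁴)/(1/ε₁+1/ε₂−1) with denominator 5.561.
With shield the two gaps are in series; the resistances add: (1/ε₁+1/ε_s−1)+(1/ε_s+1/ε₂−1) = 3.675+4.522 = 8.197.
Heat-flux ratio q₀/q = 8.197/5.561.

factor ≈ 1.47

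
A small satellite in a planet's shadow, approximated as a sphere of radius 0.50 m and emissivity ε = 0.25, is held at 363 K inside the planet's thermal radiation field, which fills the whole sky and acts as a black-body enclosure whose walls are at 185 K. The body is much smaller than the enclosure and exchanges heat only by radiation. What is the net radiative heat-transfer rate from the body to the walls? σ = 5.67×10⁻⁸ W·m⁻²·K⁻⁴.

P_net ≈ 721 W

For a small grey body in a large enclosure: P_net = εσA(T_body⁴ − T_wall⁴).
A = 4πr² = 3.142 m²; T_body⁴ − T_wall⁴ = 1.736×10¹⁰ − 1.171×10⁹ = 1.619×10¹⁰ K⁴.
|P_net| = 0.25·5.67×10⁻⁸·3.142·1.619×10¹⁰.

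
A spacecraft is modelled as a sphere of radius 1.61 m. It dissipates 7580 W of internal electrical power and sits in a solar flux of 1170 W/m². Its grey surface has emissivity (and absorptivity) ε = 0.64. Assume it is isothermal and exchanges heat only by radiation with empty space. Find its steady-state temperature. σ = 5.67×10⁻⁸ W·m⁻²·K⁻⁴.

T ≈ 328 K

At steady state, absorbed solar power + internal power = radiated power.
Absorbed: α·S·A_cross = 0.64·1170·8.143 = 6098 W (cross-section πr²).
Total input = 6098 + 7580 = 13680 W.
Radiated: εσ·A_surf·T⁴ with A_surf = 4πr² = 32.57 m².
T⁴ = 13680/(0.64·5.67×10⁻⁸·32.57) = 1.157×10¹⁰ K⁴.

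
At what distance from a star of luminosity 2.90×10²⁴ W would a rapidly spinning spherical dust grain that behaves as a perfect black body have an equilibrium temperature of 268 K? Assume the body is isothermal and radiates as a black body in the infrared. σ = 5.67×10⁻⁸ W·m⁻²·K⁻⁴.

d ≈ 1.40×10¹⁰ m

For an isothermal black-emitting sphere, (1−a)S·πr² = σ·4πr²·T⁴ ⇒ S = 4σT⁴/(1−a).
S = 4·5.67×10⁻⁸·(268)⁴/1.00 = 1170 W/m².
Flux falls as S = L/(4πd²), so d = √(L/(4πS)) = √(2.90×10²⁴/(4π·1170)).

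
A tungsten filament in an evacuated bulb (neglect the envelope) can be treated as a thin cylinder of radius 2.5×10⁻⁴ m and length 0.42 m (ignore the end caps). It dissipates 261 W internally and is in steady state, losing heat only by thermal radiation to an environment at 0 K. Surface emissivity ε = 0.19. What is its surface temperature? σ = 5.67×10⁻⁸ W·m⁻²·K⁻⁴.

T ≈ 2460 K

Steady state: internal power = radiated power, P = εσA T⁴.
Radiating area A = 2πrL = 6.597×10⁻⁴ m².
T⁴ = P/(εσA) = 261/(0.19·5.67×10⁻⁸·6.597×10⁻⁴) = 3.672×10¹³ K⁴.
T = (3.672×10¹³)^(1/4).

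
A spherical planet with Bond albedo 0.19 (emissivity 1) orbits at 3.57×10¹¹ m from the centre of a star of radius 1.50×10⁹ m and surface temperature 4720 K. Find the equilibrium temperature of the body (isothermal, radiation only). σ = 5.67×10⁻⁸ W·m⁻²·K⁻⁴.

The star's surface emits σT_*⁴; at distance d the flux is S = σT_*⁴(R_*/d)².
S = 5.67×10⁻⁸·(4720)⁴·(1.50×10⁹/3.57×10¹¹)² = 496.8 W/m².
For an isothermal sphere T⁴ = (1−a)S/(4σ) = 1.774×10⁹ K⁴.

T ≈ 205 K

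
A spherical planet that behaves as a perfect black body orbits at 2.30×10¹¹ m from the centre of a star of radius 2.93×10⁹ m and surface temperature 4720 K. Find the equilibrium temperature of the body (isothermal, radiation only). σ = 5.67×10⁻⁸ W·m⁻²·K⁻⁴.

The star's surface emits σT_*⁴; at distance d the flux is S = σT_*⁴(R_*/d)².
S = 5.67×10⁻⁸·(4720)⁴·(2.93×10⁹/2.30×10¹¹)² = 4567 W/m².
For an isothermal sphere T⁴ = (1−a)S/(4σ) = 2.014×10¹⁰ K⁴.

T ≈ 377 K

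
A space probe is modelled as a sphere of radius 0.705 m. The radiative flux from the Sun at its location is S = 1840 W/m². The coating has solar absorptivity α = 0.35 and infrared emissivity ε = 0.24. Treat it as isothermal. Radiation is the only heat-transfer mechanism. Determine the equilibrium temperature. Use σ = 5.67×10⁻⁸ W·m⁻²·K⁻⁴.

T ≈ 330 K

At equilibrium, absorbed power = emitted power.
Absorbing cross-section = πr² = 1.561 m²; emitting surface = 4πr² = 6.246 m² (ratio 4).
αS·A_cross = εσ·A_surf·T⁴  ⇒  T⁴ = αS/(ε·4σ).
T⁴ = 0.350·1840/(0.24·4·5.67×10⁻⁸) = 1.183×10¹⁰ K⁴.
T = (1.183×10¹⁰)^(1/4).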